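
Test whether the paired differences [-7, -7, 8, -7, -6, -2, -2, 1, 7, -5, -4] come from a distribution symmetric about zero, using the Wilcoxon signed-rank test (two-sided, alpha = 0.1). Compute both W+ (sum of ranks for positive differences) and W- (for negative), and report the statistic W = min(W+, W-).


Step 1: Drop any zero differences (none here) and take |d_i|.
|d| = [7, 7, 8, 7, 6, 2, 2, 1, 7, 5, 4]
Step 2: Midrank |d_i| (ties get averaged ranks).
ranks: |7|->8.5, |7|->8.5, |8|->11, |7|->8.5, |6|->6, |2|->2.5, |2|->2.5, |1|->1, |7|->8.5, |5|->5, |4|->4
Step 3: Attach original signs; sum ranks with positive sign and with negative sign.
W+ = 11 + 1 + 8.5 = 20.5
W- = 8.5 + 8.5 + 8.5 + 6 + 2.5 + 2.5 + 5 + 4 = 45.5
(Check: W+ + W- = 66 should equal n(n+1)/2 = 66.)
Step 4: Test statistic W = min(W+, W-) = 20.5.
Step 5: Ties in |d|, so use the tie-corrected normal approximation.
        E[W] = n(n+1)/4 = 11*12/4 = 33.
        Tie groups: |d|=2 (t=2), |d|=7 (t=4); sum(t^3 - t) = 66.
        Var[W] = n(n+1)(2n+1)/24 - sum(t^3-t)/48 = 3036/24 - 66/48 = 125.125.
        z = (W - E[W]) / sqrt(Var[W]) = (20.5 - 33) / 11.1859 = -1.1175.
        Two-sided p = 2*Phi(z) = 0.263791.
Step 6: alpha = 0.1. fail to reject H0.

W+ = 20.5, W- = 45.5, W = min = 20.5, p = 0.263791, fail to reject H0.


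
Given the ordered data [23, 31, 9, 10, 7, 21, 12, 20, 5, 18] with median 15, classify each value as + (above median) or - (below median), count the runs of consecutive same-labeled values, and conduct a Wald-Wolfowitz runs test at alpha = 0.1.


Step 1: Compute median = 15; label A = above, B = below.
Labels in order: AABBBABABA  (n_A = 5, n_B = 5)
Step 2: Count runs R = 7.
Step 3: Under H0 (random ordering), E[R] = 2*n_A*n_B/(n_A+n_B) + 1 = 2*5*5/10 + 1 = 6.0000.
        Var[R] = 2*n_A*n_B*(2*n_A*n_B - n_A - n_B) / ((n_A+n_B)^2 * (n_A+n_B-1)) = 2000/900 = 2.2222.
        SD[R] = 1.4907.
Step 4: Continuity-corrected z = (R - 0.5 - E[R]) / SD[R] = (7 - 0.5 - 6.0000) / 1.4907 = 0.3354.
Step 5: Two-sided p-value via normal approximation = 2*(1 - Phi(|z|)) = 0.737316.
Step 6: alpha = 0.1. fail to reject H0.

R = 7, z = 0.3354, p = 0.737316, fail to reject H0.


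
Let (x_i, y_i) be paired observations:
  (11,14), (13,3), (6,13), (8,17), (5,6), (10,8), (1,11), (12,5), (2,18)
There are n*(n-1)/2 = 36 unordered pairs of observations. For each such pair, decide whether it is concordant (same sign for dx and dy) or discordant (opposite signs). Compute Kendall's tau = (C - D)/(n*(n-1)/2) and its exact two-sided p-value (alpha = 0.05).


Step 1: Enumerate the 36 unordered pairs (i,j) with i<j and classify each by sign(x_j-x_i) * sign(y_j-y_i).
  (1,2):dx=+2,dy=-11->D; (1,3):dx=-5,dy=-1->C; (1,4):dx=-3,dy=+3->D; (1,5):dx=-6,dy=-8->C
  (1,6):dx=-1,dy=-6->C; (1,7):dx=-10,dy=-3->C; (1,8):dx=+1,dy=-9->D; (1,9):dx=-9,dy=+4->D
  (2,3):dx=-7,dy=+10->D; (2,4):dx=-5,dy=+14->D; (2,5):dx=-8,dy=+3->D; (2,6):dx=-3,dy=+5->D
  (2,7):dx=-12,dy=+8->D; (2,8):dx=-1,dy=+2->D; (2,9):dx=-11,dy=+15->D; (3,4):dx=+2,dy=+4->C
  (3,5):dx=-1,dy=-7->C; (3,6):dx=+4,dy=-5->D; (3,7):dx=-5,dy=-2->C; (3,8):dx=+6,dy=-8->D
  (3,9):dx=-4,dy=+5->D; (4,5):dx=-3,dy=-11->C; (4,6):dx=+2,dy=-9->D; (4,7):dx=-7,dy=-6->C
  (4,8):dx=+4,dy=-12->D; (4,9):dx=-6,dy=+1->D; (5,6):dx=+5,dy=+2->C; (5,7):dx=-4,dy=+5->D
  (5,8):dx=+7,dy=-1->D; (5,9):dx=-3,dy=+12->D; (6,7):dx=-9,dy=+3->D; (6,8):dx=+2,dy=-3->D
  (6,9):dx=-8,dy=+10->D; (7,8):dx=+11,dy=-6->D; (7,9):dx=+1,dy=+7->C; (8,9):dx=-10,dy=+13->D
Step 2: C = 11, D = 25, total pairs = 36.
Step 3: tau = (C - D)/(n(n-1)/2) = (11 - 25)/36 = -0.388889.
Step 4: Exact two-sided p-value (enumerate n! = 362880 permutations of y under H0): p = 0.180181.
Step 5: alpha = 0.05. fail to reject H0.

tau_b = -0.3889 (C=11, D=25), p = 0.180181, fail to reject H0.


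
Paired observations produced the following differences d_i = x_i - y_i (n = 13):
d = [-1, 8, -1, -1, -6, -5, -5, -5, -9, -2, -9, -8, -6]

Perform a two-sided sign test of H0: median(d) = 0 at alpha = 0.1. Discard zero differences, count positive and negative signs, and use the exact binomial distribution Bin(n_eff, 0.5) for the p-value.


Step 1: Discard zero differences. Original n = 13; n_eff = number of nonzero differences = 13.
Nonzero differences (with sign): -1, +8, -1, -1, -6, -5, -5, -5, -9, -2, -9, -8, -6
Step 2: Count signs: positive = 1, negative = 12.
Step 3: Under H0: P(positive) = 0.5, so the number of positives S ~ Bin(13, 0.5).
Step 4: Two-sided exact p-value = sum of Bin(13,0.5) probabilities at or below the observed probability = 0.003418.
Step 5: alpha = 0.1. reject H0.

n_eff = 13, pos = 1, neg = 12, p = 0.003418, reject H0.


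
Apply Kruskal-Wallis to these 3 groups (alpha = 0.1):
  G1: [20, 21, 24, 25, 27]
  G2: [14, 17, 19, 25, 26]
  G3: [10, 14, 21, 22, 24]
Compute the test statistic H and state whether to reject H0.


Step 1: Combine all N = 15 observations and assign midranks.
sorted (value, group, rank): (10,G3,1), (14,G2,2.5), (14,G3,2.5), (17,G2,4), (19,G2,5), (20,G1,6), (21,G1,7.5), (21,G3,7.5), (22,G3,9), (24,G1,10.5), (24,G3,10.5), (25,G1,12.5), (25,G2,12.5), (26,G2,14), (27,G1,15)
Step 2: Sum ranks within each group.
R_1 = 51.5 (n_1 = 5)
R_2 = 38 (n_2 = 5)
R_3 = 30.5 (n_3 = 5)
Step 3: H = 12/(N(N+1)) * sum(R_i^2/n_i) - 3(N+1)
     = 12/(15*16) * (51.5^2/5 + 38^2/5 + 30.5^2/5) - 3*16
     = 0.050000 * 1005.3 - 48
     = 2.265000.
Step 4: Ties present; correction factor C = 1 - 24/(15^3 - 15) = 0.992857. Corrected H = 2.265000 / 0.992857 = 2.281295.
Step 5: Under H0, H ~ chi^2(2); p-value = 0.319612.
Step 6: alpha = 0.1. fail to reject H0.

H = 2.2813, df = 2, p = 0.319612, fail to reject H0.


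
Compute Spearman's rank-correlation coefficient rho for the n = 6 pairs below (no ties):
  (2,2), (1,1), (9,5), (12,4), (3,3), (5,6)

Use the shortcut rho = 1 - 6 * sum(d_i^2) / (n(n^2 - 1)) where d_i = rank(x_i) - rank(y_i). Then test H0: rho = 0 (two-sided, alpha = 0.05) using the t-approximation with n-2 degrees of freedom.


Step 1: Rank x and y separately (midranks; no ties here).
rank(x): 2->2, 1->1, 9->5, 12->6, 3->3, 5->4
rank(y): 2->2, 1->1, 5->5, 4->4, 3->3, 6->6
Step 2: d_i = R_x(i) - R_y(i); compute d_i^2.
  (2-2)^2=0, (1-1)^2=0, (5-5)^2=0, (6-4)^2=4, (3-3)^2=0, (4-6)^2=4
sum(d^2) = 8.
Step 3: rho = 1 - 6*8 / (6*(6^2 - 1)) = 1 - 48/210 = 0.771429.
Step 4: Under H0, t = rho * sqrt((n-2)/(1-rho^2)) = 2.4247 ~ t(4).
Step 5: Two-sided p-value from the t-distribution with 4 df = 0.072397.
Step 6: alpha = 0.05. fail to reject H0.

rho = 0.7714, p = 0.072397, fail to reject H0 at alpha = 0.05.


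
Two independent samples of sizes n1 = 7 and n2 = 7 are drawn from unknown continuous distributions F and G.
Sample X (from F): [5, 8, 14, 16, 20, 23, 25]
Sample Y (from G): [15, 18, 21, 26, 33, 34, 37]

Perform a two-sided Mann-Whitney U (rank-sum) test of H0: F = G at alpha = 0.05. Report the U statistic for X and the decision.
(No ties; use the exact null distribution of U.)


Step 1: Combine and sort all 14 observations; assign midranks.
sorted (value, group): (5,X), (8,X), (14,X), (15,Y), (16,X), (18,Y), (20,X), (21,Y), (23,X), (25,X), (26,Y), (33,Y), (34,Y), (37,Y)
ranks: 5->1, 8->2, 14->3, 15->4, 16->5, 18->6, 20->7, 21->8, 23->9, 25->10, 26->11, 33->12, 34->13, 37->14
Step 2: Rank sum for X: R1 = 1 + 2 + 3 + 5 + 7 + 9 + 10 = 37.
Step 3: U_X = R1 - n1(n1+1)/2 = 37 - 7*8/2 = 37 - 28 = 9.
       U_Y = n1*n2 - U_X = 49 - 9 = 40.
Step 4: No ties, so the exact null distribution of U (based on enumerating the C(14,7) = 3432 equally likely rank assignments) gives the two-sided p-value.
Step 5: p-value = 0.053030; compare to alpha = 0.05. fail to reject H0.

U_X = 9, p = 0.053030, fail to reject H0 at alpha = 0.05.


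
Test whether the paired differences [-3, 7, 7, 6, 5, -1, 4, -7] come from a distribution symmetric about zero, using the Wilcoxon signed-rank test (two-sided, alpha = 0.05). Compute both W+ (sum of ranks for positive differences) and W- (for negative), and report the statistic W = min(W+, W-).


Step 1: Drop any zero differences (none here) and take |d_i|.
|d| = [3, 7, 7, 6, 5, 1, 4, 7]
Step 2: Midrank |d_i| (ties get averaged ranks).
ranks: |3|->2, |7|->7, |7|->7, |6|->5, |5|->4, |1|->1, |4|->3, |7|->7
Step 3: Attach original signs; sum ranks with positive sign and with negative sign.
W+ = 7 + 7 + 5 + 4 + 3 = 26
W- = 2 + 1 + 7 = 10
(Check: W+ + W- = 36 should equal n(n+1)/2 = 36.)
Step 4: Test statistic W = min(W+, W-) = 10.
Step 5: Ties in |d|, so use the tie-corrected normal approximation.
        E[W] = n(n+1)/4 = 8*9/4 = 18.
        Tie groups: |d|=7 (t=3); sum(t^3 - t) = 24.
        Var[W] = n(n+1)(2n+1)/24 - sum(t^3-t)/48 = 1224/24 - 24/48 = 50.5.
        z = (W - E[W]) / sqrt(Var[W]) = (10 - 18) / 7.1063 = -1.1258.
        Two-sided p = 2*Phi(z) = 0.260269.
Step 6: alpha = 0.05. fail to reject H0.

W+ = 26, W- = 10, W = min = 10, p = 0.260269, fail to reject H0.


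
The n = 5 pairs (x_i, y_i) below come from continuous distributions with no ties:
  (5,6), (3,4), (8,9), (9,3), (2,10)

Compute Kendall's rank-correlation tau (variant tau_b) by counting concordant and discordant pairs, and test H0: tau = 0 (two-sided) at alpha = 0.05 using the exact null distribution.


Step 1: Enumerate the 10 unordered pairs (i,j) with i<j and classify each by sign(x_j-x_i) * sign(y_j-y_i).
  (1,2):dx=-2,dy=-2->C; (1,3):dx=+3,dy=+3->C; (1,4):dx=+4,dy=-3->D; (1,5):dx=-3,dy=+4->D
  (2,3):dx=+5,dy=+5->C; (2,4):dx=+6,dy=-1->D; (2,5):dx=-1,dy=+6->D; (3,4):dx=+1,dy=-6->D
  (3,5):dx=-6,dy=+1->D; (4,5):dx=-7,dy=+7->D
Step 2: C = 3, D = 7, total pairs = 10.
Step 3: tau = (C - D)/(n(n-1)/2) = (3 - 7)/10 = -0.400000.
Step 4: Exact two-sided p-value (enumerate n! = 120 permutations of y under H0): p = 0.483333.
Step 5: alpha = 0.05. fail to reject H0.

tau_b = -0.4000 (C=3, D=7), p = 0.483333, fail to reject H0.


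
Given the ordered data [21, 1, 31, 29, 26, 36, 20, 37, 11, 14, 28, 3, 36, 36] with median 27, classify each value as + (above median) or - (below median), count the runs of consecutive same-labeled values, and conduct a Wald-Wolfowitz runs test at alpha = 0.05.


Step 1: Compute median = 27; label A = above, B = below.
Labels in order: BBAABABABBABAA  (n_A = 7, n_B = 7)
Step 2: Count runs R = 10.
Step 3: Under H0 (random ordering), E[R] = 2*n_A*n_B/(n_A+n_B) + 1 = 2*7*7/14 + 1 = 8.0000.
        Var[R] = 2*n_A*n_B*(2*n_A*n_B - n_A - n_B) / ((n_A+n_B)^2 * (n_A+n_B-1)) = 8232/2548 = 3.2308.
        SD[R] = 1.7974.
Step 4: Continuity-corrected z = (R - 0.5 - E[R]) / SD[R] = (10 - 0.5 - 8.0000) / 1.7974 = 0.8345.
Step 5: Two-sided p-value via normal approximation = 2*(1 - Phi(|z|)) = 0.403986.
Step 6: alpha = 0.05. fail to reject H0.

R = 10, z = 0.8345, p = 0.403986, fail to reject H0.


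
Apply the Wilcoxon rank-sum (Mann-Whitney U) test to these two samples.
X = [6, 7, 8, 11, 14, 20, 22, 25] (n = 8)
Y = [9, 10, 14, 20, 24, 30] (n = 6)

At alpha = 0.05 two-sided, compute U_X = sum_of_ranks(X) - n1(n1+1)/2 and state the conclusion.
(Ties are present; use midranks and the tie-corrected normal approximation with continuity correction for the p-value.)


Step 1: Combine and sort all 14 observations; assign midranks.
sorted (value, group): (6,X), (7,X), (8,X), (9,Y), (10,Y), (11,X), (14,X), (14,Y), (20,X), (20,Y), (22,X), (24,Y), (25,X), (30,Y)
ranks: 6->1, 7->2, 8->3, 9->4, 10->5, 11->6, 14->7.5, 14->7.5, 20->9.5, 20->9.5, 22->11, 24->12, 25->13, 30->14
Step 2: Rank sum for X: R1 = 1 + 2 + 3 + 6 + 7.5 + 9.5 + 11 + 13 = 53.
Step 3: U_X = R1 - n1(n1+1)/2 = 53 - 8*9/2 = 53 - 36 = 17.
       U_Y = n1*n2 - U_X = 48 - 17 = 31.
Step 4: Ties are present, so use the tie-corrected normal approximation (with continuity correction) for the p-value.
Step 5: p-value = 0.400350; compare to alpha = 0.05. fail to reject H0.

U_X = 17, p = 0.400350, fail to reject H0 at alpha = 0.05.


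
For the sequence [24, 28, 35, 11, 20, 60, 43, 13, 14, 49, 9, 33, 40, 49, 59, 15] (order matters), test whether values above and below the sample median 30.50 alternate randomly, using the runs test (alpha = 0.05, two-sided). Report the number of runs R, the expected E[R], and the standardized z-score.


Step 1: Compute median = 30.50; label A = above, B = below.
Labels in order: BBABBAABBABAAAAB  (n_A = 8, n_B = 8)
Step 2: Count runs R = 9.
Step 3: Under H0 (random ordering), E[R] = 2*n_A*n_B/(n_A+n_B) + 1 = 2*8*8/16 + 1 = 9.0000.
        Var[R] = 2*n_A*n_B*(2*n_A*n_B - n_A - n_B) / ((n_A+n_B)^2 * (n_A+n_B-1)) = 14336/3840 = 3.7333.
        SD[R] = 1.9322.
Step 4: R = E[R], so z = 0 with no continuity correction.
Step 5: Two-sided p-value via normal approximation = 2*(1 - Phi(|z|)) = 1.000000.
Step 6: alpha = 0.05. fail to reject H0.

R = 9, z = 0.0000, p = 1.000000, fail to reject H0.


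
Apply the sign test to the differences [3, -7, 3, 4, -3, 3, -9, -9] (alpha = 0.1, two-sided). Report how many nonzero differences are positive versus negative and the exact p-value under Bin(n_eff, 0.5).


Step 1: Discard zero differences. Original n = 8; n_eff = number of nonzero differences = 8.
Nonzero differences (with sign): +3, -7, +3, +4, -3, +3, -9, -9
Step 2: Count signs: positive = 4, negative = 4.
Step 3: Under H0: P(positive) = 0.5, so the number of positives S ~ Bin(8, 0.5).
Step 4: Two-sided exact p-value = sum of Bin(8,0.5) probabilities at or below the observed probability = 1.000000.
Step 5: alpha = 0.1. fail to reject H0.

n_eff = 8, pos = 4, neg = 4, p = 1.000000, fail to reject H0.


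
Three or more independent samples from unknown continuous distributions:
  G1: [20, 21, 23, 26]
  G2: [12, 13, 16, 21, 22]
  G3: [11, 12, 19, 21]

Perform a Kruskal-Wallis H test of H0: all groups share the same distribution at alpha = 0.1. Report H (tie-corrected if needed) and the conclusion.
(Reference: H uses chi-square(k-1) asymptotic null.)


Step 1: Combine all N = 13 observations and assign midranks.
sorted (value, group, rank): (11,G3,1), (12,G2,2.5), (12,G3,2.5), (13,G2,4), (16,G2,5), (19,G3,6), (20,G1,7), (21,G1,9), (21,G2,9), (21,G3,9), (22,G2,11), (23,G1,12), (26,G1,13)
Step 2: Sum ranks within each group.
R_1 = 41 (n_1 = 4)
R_2 = 31.5 (n_2 = 5)
R_3 = 18.5 (n_3 = 4)
Step 3: H = 12/(N(N+1)) * sum(R_i^2/n_i) - 3(N+1)
     = 12/(13*14) * (41^2/4 + 31.5^2/5 + 18.5^2/4) - 3*14
     = 0.065934 * 704.263 - 42
     = 4.434890.
Step 4: Ties present; correction factor C = 1 - 30/(13^3 - 13) = 0.986264. Corrected H = 4.434890 / 0.986264 = 4.496657.
Step 5: Under H0, H ~ chi^2(2); p-value = 0.105576.
Step 6: alpha = 0.1. fail to reject H0.

H = 4.4967, df = 2, p = 0.105576, fail to reject H0.


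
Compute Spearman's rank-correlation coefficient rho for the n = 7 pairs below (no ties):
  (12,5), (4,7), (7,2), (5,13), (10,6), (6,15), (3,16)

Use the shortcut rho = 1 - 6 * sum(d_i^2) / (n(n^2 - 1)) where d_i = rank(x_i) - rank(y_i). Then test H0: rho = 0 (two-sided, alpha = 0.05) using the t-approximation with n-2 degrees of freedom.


Step 1: Rank x and y separately (midranks; no ties here).
rank(x): 12->7, 4->2, 7->5, 5->3, 10->6, 6->4, 3->1
rank(y): 5->2, 7->4, 2->1, 13->5, 6->3, 15->6, 16->7
Step 2: d_i = R_x(i) - R_y(i); compute d_i^2.
  (7-2)^2=25, (2-4)^2=4, (5-1)^2=16, (3-5)^2=4, (6-3)^2=9, (4-6)^2=4, (1-7)^2=36
sum(d^2) = 98.
Step 3: rho = 1 - 6*98 / (7*(7^2 - 1)) = 1 - 588/336 = -0.750000.
Step 4: Under H0, t = rho * sqrt((n-2)/(1-rho^2)) = -2.5355 ~ t(5).
Step 5: Two-sided p-value from the t-distribution with 5 df = 0.052181.
Step 6: alpha = 0.05. fail to reject H0.

rho = -0.7500, p = 0.052181, fail to reject H0 at alpha = 0.05.


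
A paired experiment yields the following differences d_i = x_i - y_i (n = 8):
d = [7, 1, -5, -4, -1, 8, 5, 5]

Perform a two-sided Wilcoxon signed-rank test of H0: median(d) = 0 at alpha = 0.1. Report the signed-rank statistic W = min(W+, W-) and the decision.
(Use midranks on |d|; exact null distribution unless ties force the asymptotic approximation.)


Step 1: Drop any zero differences (none here) and take |d_i|.
|d| = [7, 1, 5, 4, 1, 8, 5, 5]
Step 2: Midrank |d_i| (ties get averaged ranks).
ranks: |7|->7, |1|->1.5, |5|->5, |4|->3, |1|->1.5, |8|->8, |5|->5, |5|->5
Step 3: Attach original signs; sum ranks with positive sign and with negative sign.
W+ = 7 + 1.5 + 8 + 5 + 5 = 26.5
W- = 5 + 3 + 1.5 = 9.5
(Check: W+ + W- = 36 should equal n(n+1)/2 = 36.)
Step 4: Test statistic W = min(W+, W-) = 9.5.
Step 5: Ties in |d|, so use the tie-corrected normal approximation.
        E[W] = n(n+1)/4 = 8*9/4 = 18.
        Tie groups: |d|=1 (t=2), |d|=5 (t=3); sum(t^3 - t) = 30.
        Var[W] = n(n+1)(2n+1)/24 - sum(t^3-t)/48 = 1224/24 - 30/48 = 50.375.
        z = (W - E[W]) / sqrt(Var[W]) = (9.5 - 18) / 7.0975 = -1.1976.
        Two-sided p = 2*Phi(z) = 0.231073.
Step 6: alpha = 0.1. fail to reject H0.

W+ = 26.5, W- = 9.5, W = min = 9.5, p = 0.231073, fail to reject H0.


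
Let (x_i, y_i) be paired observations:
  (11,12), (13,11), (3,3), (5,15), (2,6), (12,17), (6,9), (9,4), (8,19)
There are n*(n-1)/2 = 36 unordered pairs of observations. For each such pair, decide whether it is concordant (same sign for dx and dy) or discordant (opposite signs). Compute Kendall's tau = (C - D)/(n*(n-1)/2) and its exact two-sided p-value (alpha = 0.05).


Step 1: Enumerate the 36 unordered pairs (i,j) with i<j and classify each by sign(x_j-x_i) * sign(y_j-y_i).
  (1,2):dx=+2,dy=-1->D; (1,3):dx=-8,dy=-9->C; (1,4):dx=-6,dy=+3->D; (1,5):dx=-9,dy=-6->C
  (1,6):dx=+1,dy=+5->C; (1,7):dx=-5,dy=-3->C; (1,8):dx=-2,dy=-8->C; (1,9):dx=-3,dy=+7->D
  (2,3):dx=-10,dy=-8->C; (2,4):dx=-8,dy=+4->D; (2,5):dx=-11,dy=-5->C; (2,6):dx=-1,dy=+6->D
  (2,7):dx=-7,dy=-2->C; (2,8):dx=-4,dy=-7->C; (2,9):dx=-5,dy=+8->D; (3,4):dx=+2,dy=+12->C
  (3,5):dx=-1,dy=+3->D; (3,6):dx=+9,dy=+14->C; (3,7):dx=+3,dy=+6->C; (3,8):dx=+6,dy=+1->C
  (3,9):dx=+5,dy=+16->C; (4,5):dx=-3,dy=-9->C; (4,6):dx=+7,dy=+2->C; (4,7):dx=+1,dy=-6->D
  (4,8):dx=+4,dy=-11->D; (4,9):dx=+3,dy=+4->C; (5,6):dx=+10,dy=+11->C; (5,7):dx=+4,dy=+3->C
  (5,8):dx=+7,dy=-2->D; (5,9):dx=+6,dy=+13->C; (6,7):dx=-6,dy=-8->C; (6,8):dx=-3,dy=-13->C
  (6,9):dx=-4,dy=+2->D; (7,8):dx=+3,dy=-5->D; (7,9):dx=+2,dy=+10->C; (8,9):dx=-1,dy=+15->D
Step 2: C = 23, D = 13, total pairs = 36.
Step 3: tau = (C - D)/(n(n-1)/2) = (23 - 13)/36 = 0.277778.
Step 4: Exact two-sided p-value (enumerate n! = 362880 permutations of y under H0): p = 0.358488.
Step 5: alpha = 0.05. fail to reject H0.

tau_b = 0.2778 (C=23, D=13), p = 0.358488, fail to reject H0.


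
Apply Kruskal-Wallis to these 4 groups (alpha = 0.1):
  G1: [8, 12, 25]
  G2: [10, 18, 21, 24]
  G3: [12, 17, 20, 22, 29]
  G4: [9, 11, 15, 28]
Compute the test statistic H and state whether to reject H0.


Step 1: Combine all N = 16 observations and assign midranks.
sorted (value, group, rank): (8,G1,1), (9,G4,2), (10,G2,3), (11,G4,4), (12,G1,5.5), (12,G3,5.5), (15,G4,7), (17,G3,8), (18,G2,9), (20,G3,10), (21,G2,11), (22,G3,12), (24,G2,13), (25,G1,14), (28,G4,15), (29,G3,16)
Step 2: Sum ranks within each group.
R_1 = 20.5 (n_1 = 3)
R_2 = 36 (n_2 = 4)
R_3 = 51.5 (n_3 = 5)
R_4 = 28 (n_4 = 4)
Step 3: H = 12/(N(N+1)) * sum(R_i^2/n_i) - 3(N+1)
     = 12/(16*17) * (20.5^2/3 + 36^2/4 + 51.5^2/5 + 28^2/4) - 3*17
     = 0.044118 * 1190.53 - 51
     = 1.523529.
Step 4: Ties present; correction factor C = 1 - 6/(16^3 - 16) = 0.998529. Corrected H = 1.523529 / 0.998529 = 1.525773.
Step 5: Under H0, H ~ chi^2(3); p-value = 0.676335.
Step 6: alpha = 0.1. fail to reject H0.

H = 1.5258, df = 3, p = 0.676335, fail to reject H0.


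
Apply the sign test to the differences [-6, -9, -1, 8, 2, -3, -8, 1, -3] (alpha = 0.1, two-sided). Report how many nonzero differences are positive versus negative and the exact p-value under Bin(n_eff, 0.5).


Step 1: Discard zero differences. Original n = 9; n_eff = number of nonzero differences = 9.
Nonzero differences (with sign): -6, -9, -1, +8, +2, -3, -8, +1, -3
Step 2: Count signs: positive = 3, negative = 6.
Step 3: Under H0: P(positive) = 0.5, so the number of positives S ~ Bin(9, 0.5).
Step 4: Two-sided exact p-value = sum of Bin(9,0.5) probabilities at or below the observed probability = 0.507812.
Step 5: alpha = 0.1. fail to reject H0.

n_eff = 9, pos = 3, neg = 6, p = 0.507812, fail to reject H0.


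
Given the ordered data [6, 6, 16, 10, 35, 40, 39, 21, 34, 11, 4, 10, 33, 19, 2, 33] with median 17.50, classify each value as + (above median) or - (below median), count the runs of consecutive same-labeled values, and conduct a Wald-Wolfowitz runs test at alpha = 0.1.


Step 1: Compute median = 17.50; label A = above, B = below.
Labels in order: BBBBAAAAABBBAABA  (n_A = 8, n_B = 8)
Step 2: Count runs R = 6.
Step 3: Under H0 (random ordering), E[R] = 2*n_A*n_B/(n_A+n_B) + 1 = 2*8*8/16 + 1 = 9.0000.
        Var[R] = 2*n_A*n_B*(2*n_A*n_B - n_A - n_B) / ((n_A+n_B)^2 * (n_A+n_B-1)) = 14336/3840 = 3.7333.
        SD[R] = 1.9322.
Step 4: Continuity-corrected z = (R + 0.5 - E[R]) / SD[R] = (6 + 0.5 - 9.0000) / 1.9322 = -1.2939.
Step 5: Two-sided p-value via normal approximation = 2*(1 - Phi(|z|)) = 0.195709.
Step 6: alpha = 0.1. fail to reject H0.

R = 6, z = -1.2939, p = 0.195709, fail to reject H0.


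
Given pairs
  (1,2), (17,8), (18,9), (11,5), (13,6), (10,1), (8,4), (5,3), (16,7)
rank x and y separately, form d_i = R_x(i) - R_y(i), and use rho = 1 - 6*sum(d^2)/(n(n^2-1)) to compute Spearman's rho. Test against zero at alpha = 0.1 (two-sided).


Step 1: Rank x and y separately (midranks; no ties here).
rank(x): 1->1, 17->8, 18->9, 11->5, 13->6, 10->4, 8->3, 5->2, 16->7
rank(y): 2->2, 8->8, 9->9, 5->5, 6->6, 1->1, 4->4, 3->3, 7->7
Step 2: d_i = R_x(i) - R_y(i); compute d_i^2.
  (1-2)^2=1, (8-8)^2=0, (9-9)^2=0, (5-5)^2=0, (6-6)^2=0, (4-1)^2=9, (3-4)^2=1, (2-3)^2=1, (7-7)^2=0
sum(d^2) = 12.
Step 3: rho = 1 - 6*12 / (9*(9^2 - 1)) = 1 - 72/720 = 0.900000.
Step 4: Under H0, t = rho * sqrt((n-2)/(1-rho^2)) = 5.4628 ~ t(7).
Step 5: Two-sided p-value from the t-distribution with 7 df = 0.000943.
Step 6: alpha = 0.1. reject H0.

rho = 0.9000, p = 0.000943, reject H0 at alpha = 0.1.


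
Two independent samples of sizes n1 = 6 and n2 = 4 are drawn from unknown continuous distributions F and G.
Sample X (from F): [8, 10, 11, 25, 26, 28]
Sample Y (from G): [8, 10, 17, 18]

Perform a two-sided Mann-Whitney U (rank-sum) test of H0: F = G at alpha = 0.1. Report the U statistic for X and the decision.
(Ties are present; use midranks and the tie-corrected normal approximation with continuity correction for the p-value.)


Step 1: Combine and sort all 10 observations; assign midranks.
sorted (value, group): (8,X), (8,Y), (10,X), (10,Y), (11,X), (17,Y), (18,Y), (25,X), (26,X), (28,X)
ranks: 8->1.5, 8->1.5, 10->3.5, 10->3.5, 11->5, 17->6, 18->7, 25->8, 26->9, 28->10
Step 2: Rank sum for X: R1 = 1.5 + 3.5 + 5 + 8 + 9 + 10 = 37.
Step 3: U_X = R1 - n1(n1+1)/2 = 37 - 6*7/2 = 37 - 21 = 16.
       U_Y = n1*n2 - U_X = 24 - 16 = 8.
Step 4: Ties are present, so use the tie-corrected normal approximation (with continuity correction) for the p-value.
Step 5: p-value = 0.452793; compare to alpha = 0.1. fail to reject H0.

U_X = 16, p = 0.452793, fail to reject H0 at alpha = 0.1.


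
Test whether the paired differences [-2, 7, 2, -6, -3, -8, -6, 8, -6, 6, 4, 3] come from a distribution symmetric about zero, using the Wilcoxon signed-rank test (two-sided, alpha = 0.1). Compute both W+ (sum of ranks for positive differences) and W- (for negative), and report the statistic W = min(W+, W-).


Step 1: Drop any zero differences (none here) and take |d_i|.
|d| = [2, 7, 2, 6, 3, 8, 6, 8, 6, 6, 4, 3]
Step 2: Midrank |d_i| (ties get averaged ranks).
ranks: |2|->1.5, |7|->10, |2|->1.5, |6|->7.5, |3|->3.5, |8|->11.5, |6|->7.5, |8|->11.5, |6|->7.5, |6|->7.5, |4|->5, |3|->3.5
Step 3: Attach original signs; sum ranks with positive sign and with negative sign.
W+ = 10 + 1.5 + 11.5 + 7.5 + 5 + 3.5 = 39
W- = 1.5 + 7.5 + 3.5 + 11.5 + 7.5 + 7.5 = 39
(Check: W+ + W- = 78 should equal n(n+1)/2 = 78.)
Step 4: Test statistic W = min(W+, W-) = 39.
Step 5: Ties in |d|, so use the tie-corrected normal approximation.
        E[W] = n(n+1)/4 = 12*13/4 = 39.
        Tie groups: |d|=2 (t=2), |d|=3 (t=2), |d|=6 (t=4), |d|=8 (t=2); sum(t^3 - t) = 78.
        Var[W] = n(n+1)(2n+1)/24 - sum(t^3-t)/48 = 3900/24 - 78/48 = 160.875.
        z = (W - E[W]) / sqrt(Var[W]) = (39 - 39) / 12.6837 = 0.0000.
        Two-sided p = 2*Phi(z) = 1.000000.
Step 6: alpha = 0.1. fail to reject H0.

W+ = 39, W- = 39, W = min = 39, p = 1.000000, fail to reject H0.


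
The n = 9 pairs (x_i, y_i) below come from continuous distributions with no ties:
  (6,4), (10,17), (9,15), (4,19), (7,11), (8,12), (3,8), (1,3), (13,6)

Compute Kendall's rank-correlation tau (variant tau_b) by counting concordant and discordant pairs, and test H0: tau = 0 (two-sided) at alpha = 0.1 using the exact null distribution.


Step 1: Enumerate the 36 unordered pairs (i,j) with i<j and classify each by sign(x_j-x_i) * sign(y_j-y_i).
  (1,2):dx=+4,dy=+13->C; (1,3):dx=+3,dy=+11->C; (1,4):dx=-2,dy=+15->D; (1,5):dx=+1,dy=+7->C
  (1,6):dx=+2,dy=+8->C; (1,7):dx=-3,dy=+4->D; (1,8):dx=-5,dy=-1->C; (1,9):dx=+7,dy=+2->C
  (2,3):dx=-1,dy=-2->C; (2,4):dx=-6,dy=+2->D; (2,5):dx=-3,dy=-6->C; (2,6):dx=-2,dy=-5->C
  (2,7):dx=-7,dy=-9->C; (2,8):dx=-9,dy=-14->C; (2,9):dx=+3,dy=-11->D; (3,4):dx=-5,dy=+4->D
  (3,5):dx=-2,dy=-4->C; (3,6):dx=-1,dy=-3->C; (3,7):dx=-6,dy=-7->C; (3,8):dx=-8,dy=-12->C
  (3,9):dx=+4,dy=-9->D; (4,5):dx=+3,dy=-8->D; (4,6):dx=+4,dy=-7->D; (4,7):dx=-1,dy=-11->C
  (4,8):dx=-3,dy=-16->C; (4,9):dx=+9,dy=-13->D; (5,6):dx=+1,dy=+1->C; (5,7):dx=-4,dy=-3->C
  (5,8):dx=-6,dy=-8->C; (5,9):dx=+6,dy=-5->D; (6,7):dx=-5,dy=-4->C; (6,8):dx=-7,dy=-9->C
  (6,9):dx=+5,dy=-6->D; (7,8):dx=-2,dy=-5->C; (7,9):dx=+10,dy=-2->D; (8,9):dx=+12,dy=+3->C
Step 2: C = 24, D = 12, total pairs = 36.
Step 3: tau = (C - D)/(n(n-1)/2) = (24 - 12)/36 = 0.333333.
Step 4: Exact two-sided p-value (enumerate n! = 362880 permutations of y under H0): p = 0.259518.
Step 5: alpha = 0.1. fail to reject H0.

tau_b = 0.3333 (C=24, D=12), p = 0.259518, fail to reject H0.


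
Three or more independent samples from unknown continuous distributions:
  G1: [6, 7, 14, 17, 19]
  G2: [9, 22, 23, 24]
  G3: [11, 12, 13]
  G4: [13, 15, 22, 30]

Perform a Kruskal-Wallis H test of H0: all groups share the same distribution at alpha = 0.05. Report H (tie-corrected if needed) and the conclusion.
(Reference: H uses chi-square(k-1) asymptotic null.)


Step 1: Combine all N = 16 observations and assign midranks.
sorted (value, group, rank): (6,G1,1), (7,G1,2), (9,G2,3), (11,G3,4), (12,G3,5), (13,G3,6.5), (13,G4,6.5), (14,G1,8), (15,G4,9), (17,G1,10), (19,G1,11), (22,G2,12.5), (22,G4,12.5), (23,G2,14), (24,G2,15), (30,G4,16)
Step 2: Sum ranks within each group.
R_1 = 32 (n_1 = 5)
R_2 = 44.5 (n_2 = 4)
R_3 = 15.5 (n_3 = 3)
R_4 = 44 (n_4 = 4)
Step 3: H = 12/(N(N+1)) * sum(R_i^2/n_i) - 3(N+1)
     = 12/(16*17) * (32^2/5 + 44.5^2/4 + 15.5^2/3 + 44^2/4) - 3*17
     = 0.044118 * 1263.95 - 51
     = 4.762316.
Step 4: Ties present; correction factor C = 1 - 12/(16^3 - 16) = 0.997059. Corrected H = 4.762316 / 0.997059 = 4.776364.
Step 5: Under H0, H ~ chi^2(3); p-value = 0.188925.
Step 6: alpha = 0.05. fail to reject H0.

H = 4.7764, df = 3, p = 0.188925, fail to reject H0.


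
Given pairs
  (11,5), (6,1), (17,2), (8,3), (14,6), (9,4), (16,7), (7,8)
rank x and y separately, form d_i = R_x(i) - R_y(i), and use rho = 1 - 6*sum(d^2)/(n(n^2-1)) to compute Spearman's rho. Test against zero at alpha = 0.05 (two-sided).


Step 1: Rank x and y separately (midranks; no ties here).
rank(x): 11->5, 6->1, 17->8, 8->3, 14->6, 9->4, 16->7, 7->2
rank(y): 5->5, 1->1, 2->2, 3->3, 6->6, 4->4, 7->7, 8->8
Step 2: d_i = R_x(i) - R_y(i); compute d_i^2.
  (5-5)^2=0, (1-1)^2=0, (8-2)^2=36, (3-3)^2=0, (6-6)^2=0, (4-4)^2=0, (7-7)^2=0, (2-8)^2=36
sum(d^2) = 72.
Step 3: rho = 1 - 6*72 / (8*(8^2 - 1)) = 1 - 432/504 = 0.142857.
Step 4: Under H0, t = rho * sqrt((n-2)/(1-rho^2)) = 0.3536 ~ t(6).
Step 5: Two-sided p-value from the t-distribution with 6 df = 0.735765.
Step 6: alpha = 0.05. fail to reject H0.

rho = 0.1429, p = 0.735765, fail to reject H0 at alpha = 0.05.


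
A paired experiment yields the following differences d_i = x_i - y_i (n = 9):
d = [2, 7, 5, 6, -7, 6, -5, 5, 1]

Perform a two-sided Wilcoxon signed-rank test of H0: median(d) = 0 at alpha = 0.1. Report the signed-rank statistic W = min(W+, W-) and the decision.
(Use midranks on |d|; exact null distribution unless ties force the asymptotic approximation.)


Step 1: Drop any zero differences (none here) and take |d_i|.
|d| = [2, 7, 5, 6, 7, 6, 5, 5, 1]
Step 2: Midrank |d_i| (ties get averaged ranks).
ranks: |2|->2, |7|->8.5, |5|->4, |6|->6.5, |7|->8.5, |6|->6.5, |5|->4, |5|->4, |1|->1
Step 3: Attach original signs; sum ranks with positive sign and with negative sign.
W+ = 2 + 8.5 + 4 + 6.5 + 6.5 + 4 + 1 = 32.5
W- = 8.5 + 4 = 12.5
(Check: W+ + W- = 45 should equal n(n+1)/2 = 45.)
Step 4: Test statistic W = min(W+, W-) = 12.5.
Step 5: Ties in |d|, so use the tie-corrected normal approximation.
        E[W] = n(n+1)/4 = 9*10/4 = 22.5.
        Tie groups: |d|=5 (t=3), |d|=6 (t=2), |d|=7 (t=2); sum(t^3 - t) = 36.
        Var[W] = n(n+1)(2n+1)/24 - sum(t^3-t)/48 = 1710/24 - 36/48 = 70.5.
        z = (W - E[W]) / sqrt(Var[W]) = (12.5 - 22.5) / 8.3964 = -1.1910.
        Two-sided p = 2*Phi(z) = 0.233660.
Step 6: alpha = 0.1. fail to reject H0.

W+ = 32.5, W- = 12.5, W = min = 12.5, p = 0.233660, fail to reject H0.


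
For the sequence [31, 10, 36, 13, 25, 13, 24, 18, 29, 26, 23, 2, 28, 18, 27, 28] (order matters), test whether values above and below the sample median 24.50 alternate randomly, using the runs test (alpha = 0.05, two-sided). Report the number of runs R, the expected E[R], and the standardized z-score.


Step 1: Compute median = 24.50; label A = above, B = below.
Labels in order: ABABABBBAABBABAA  (n_A = 8, n_B = 8)
Step 2: Count runs R = 11.
Step 3: Under H0 (random ordering), E[R] = 2*n_A*n_B/(n_A+n_B) + 1 = 2*8*8/16 + 1 = 9.0000.
        Var[R] = 2*n_A*n_B*(2*n_A*n_B - n_A - n_B) / ((n_A+n_B)^2 * (n_A+n_B-1)) = 14336/3840 = 3.7333.
        SD[R] = 1.9322.
Step 4: Continuity-corrected z = (R - 0.5 - E[R]) / SD[R] = (11 - 0.5 - 9.0000) / 1.9322 = 0.7763.
Step 5: Two-sided p-value via normal approximation = 2*(1 - Phi(|z|)) = 0.437558.
Step 6: alpha = 0.05. fail to reject H0.

R = 11, z = 0.7763, p = 0.437558, fail to reject H0.


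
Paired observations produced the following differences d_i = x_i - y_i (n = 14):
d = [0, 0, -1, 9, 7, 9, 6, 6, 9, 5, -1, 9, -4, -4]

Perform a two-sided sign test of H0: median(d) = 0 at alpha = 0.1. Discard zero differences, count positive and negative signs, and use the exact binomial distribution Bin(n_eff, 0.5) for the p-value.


Step 1: Discard zero differences. Original n = 14; n_eff = number of nonzero differences = 12.
Nonzero differences (with sign): -1, +9, +7, +9, +6, +6, +9, +5, -1, +9, -4, -4
Step 2: Count signs: positive = 8, negative = 4.
Step 3: Under H0: P(positive) = 0.5, so the number of positives S ~ Bin(12, 0.5).
Step 4: Two-sided exact p-value = sum of Bin(12,0.5) probabilities at or below the observed probability = 0.387695.
Step 5: alpha = 0.1. fail to reject H0.

n_eff = 12, pos = 8, neg = 4, p = 0.387695, fail to reject H0.


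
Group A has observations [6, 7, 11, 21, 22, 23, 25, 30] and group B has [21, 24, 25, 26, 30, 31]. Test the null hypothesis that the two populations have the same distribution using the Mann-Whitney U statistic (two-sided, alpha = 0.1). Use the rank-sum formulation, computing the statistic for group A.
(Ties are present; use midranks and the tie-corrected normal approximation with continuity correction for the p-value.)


Step 1: Combine and sort all 14 observations; assign midranks.
sorted (value, group): (6,X), (7,X), (11,X), (21,X), (21,Y), (22,X), (23,X), (24,Y), (25,X), (25,Y), (26,Y), (30,X), (30,Y), (31,Y)
ranks: 6->1, 7->2, 11->3, 21->4.5, 21->4.5, 22->6, 23->7, 24->8, 25->9.5, 25->9.5, 26->11, 30->12.5, 30->12.5, 31->14
Step 2: Rank sum for X: R1 = 1 + 2 + 3 + 4.5 + 6 + 7 + 9.5 + 12.5 = 45.5.
Step 3: U_X = R1 - n1(n1+1)/2 = 45.5 - 8*9/2 = 45.5 - 36 = 9.5.
       U_Y = n1*n2 - U_X = 48 - 9.5 = 38.5.
Step 4: Ties are present, so use the tie-corrected normal approximation (with continuity correction) for the p-value.
Step 5: p-value = 0.069773; compare to alpha = 0.1. reject H0.

U_X = 9.5, p = 0.069773, reject H0 at alpha = 0.1.


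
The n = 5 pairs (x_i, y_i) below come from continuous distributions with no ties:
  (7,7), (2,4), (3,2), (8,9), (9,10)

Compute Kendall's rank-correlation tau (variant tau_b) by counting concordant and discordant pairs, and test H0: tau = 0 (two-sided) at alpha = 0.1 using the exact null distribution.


Step 1: Enumerate the 10 unordered pairs (i,j) with i<j and classify each by sign(x_j-x_i) * sign(y_j-y_i).
  (1,2):dx=-5,dy=-3->C; (1,3):dx=-4,dy=-5->C; (1,4):dx=+1,dy=+2->C; (1,5):dx=+2,dy=+3->C
  (2,3):dx=+1,dy=-2->D; (2,4):dx=+6,dy=+5->C; (2,5):dx=+7,dy=+6->C; (3,4):dx=+5,dy=+7->C
  (3,5):dx=+6,dy=+8->C; (4,5):dx=+1,dy=+1->C
Step 2: C = 9, D = 1, total pairs = 10.
Step 3: tau = (C - D)/(n(n-1)/2) = (9 - 1)/10 = 0.800000.
Step 4: Exact two-sided p-value (enumerate n! = 120 permutations of y under H0): p = 0.083333.
Step 5: alpha = 0.1. reject H0.

tau_b = 0.8000 (C=9, D=1), p = 0.083333, reject H0.


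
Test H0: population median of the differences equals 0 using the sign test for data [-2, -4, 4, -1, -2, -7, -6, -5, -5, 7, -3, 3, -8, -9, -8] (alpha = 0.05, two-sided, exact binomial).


Step 1: Discard zero differences. Original n = 15; n_eff = number of nonzero differences = 15.
Nonzero differences (with sign): -2, -4, +4, -1, -2, -7, -6, -5, -5, +7, -3, +3, -8, -9, -8
Step 2: Count signs: positive = 3, negative = 12.
Step 3: Under H0: P(positive) = 0.5, so the number of positives S ~ Bin(15, 0.5).
Step 4: Two-sided exact p-value = sum of Bin(15,0.5) probabilities at or below the observed probability = 0.035156.
Step 5: alpha = 0.05. reject H0.

n_eff = 15, pos = 3, neg = 12, p = 0.035156, reject H0.


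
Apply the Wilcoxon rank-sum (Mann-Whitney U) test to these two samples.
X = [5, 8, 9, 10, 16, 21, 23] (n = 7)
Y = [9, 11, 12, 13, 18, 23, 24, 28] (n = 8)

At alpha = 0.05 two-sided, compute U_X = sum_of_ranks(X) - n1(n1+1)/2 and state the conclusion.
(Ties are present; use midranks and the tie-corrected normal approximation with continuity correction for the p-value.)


Step 1: Combine and sort all 15 observations; assign midranks.
sorted (value, group): (5,X), (8,X), (9,X), (9,Y), (10,X), (11,Y), (12,Y), (13,Y), (16,X), (18,Y), (21,X), (23,X), (23,Y), (24,Y), (28,Y)
ranks: 5->1, 8->2, 9->3.5, 9->3.5, 10->5, 11->6, 12->7, 13->8, 16->9, 18->10, 21->11, 23->12.5, 23->12.5, 24->14, 28->15
Step 2: Rank sum for X: R1 = 1 + 2 + 3.5 + 5 + 9 + 11 + 12.5 = 44.
Step 3: U_X = R1 - n1(n1+1)/2 = 44 - 7*8/2 = 44 - 28 = 16.
       U_Y = n1*n2 - U_X = 56 - 16 = 40.
Step 4: Ties are present, so use the tie-corrected normal approximation (with continuity correction) for the p-value.
Step 5: p-value = 0.182450; compare to alpha = 0.05. fail to reject H0.

U_X = 16, p = 0.182450, fail to reject H0 at alpha = 0.05.


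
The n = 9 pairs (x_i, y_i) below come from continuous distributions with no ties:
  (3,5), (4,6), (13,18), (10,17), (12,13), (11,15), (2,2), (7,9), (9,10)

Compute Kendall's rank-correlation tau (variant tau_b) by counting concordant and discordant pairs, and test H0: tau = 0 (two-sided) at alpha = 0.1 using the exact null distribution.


Step 1: Enumerate the 36 unordered pairs (i,j) with i<j and classify each by sign(x_j-x_i) * sign(y_j-y_i).
  (1,2):dx=+1,dy=+1->C; (1,3):dx=+10,dy=+13->C; (1,4):dx=+7,dy=+12->C; (1,5):dx=+9,dy=+8->C
  (1,6):dx=+8,dy=+10->C; (1,7):dx=-1,dy=-3->C; (1,8):dx=+4,dy=+4->C; (1,9):dx=+6,dy=+5->C
  (2,3):dx=+9,dy=+12->C; (2,4):dx=+6,dy=+11->C; (2,5):dx=+8,dy=+7->C; (2,6):dx=+7,dy=+9->C
  (2,7):dx=-2,dy=-4->C; (2,8):dx=+3,dy=+3->C; (2,9):dx=+5,dy=+4->C; (3,4):dx=-3,dy=-1->C
  (3,5):dx=-1,dy=-5->C; (3,6):dx=-2,dy=-3->C; (3,7):dx=-11,dy=-16->C; (3,8):dx=-6,dy=-9->C
  (3,9):dx=-4,dy=-8->C; (4,5):dx=+2,dy=-4->D; (4,6):dx=+1,dy=-2->D; (4,7):dx=-8,dy=-15->C
  (4,8):dx=-3,dy=-8->C; (4,9):dx=-1,dy=-7->C; (5,6):dx=-1,dy=+2->D; (5,7):dx=-10,dy=-11->C
  (5,8):dx=-5,dy=-4->C; (5,9):dx=-3,dy=-3->C; (6,7):dx=-9,dy=-13->C; (6,8):dx=-4,dy=-6->C
  (6,9):dx=-2,dy=-5->C; (7,8):dx=+5,dy=+7->C; (7,9):dx=+7,dy=+8->C; (8,9):dx=+2,dy=+1->C
Step 2: C = 33, D = 3, total pairs = 36.
Step 3: tau = (C - D)/(n(n-1)/2) = (33 - 3)/36 = 0.833333.
Step 4: Exact two-sided p-value (enumerate n! = 362880 permutations of y under H0): p = 0.000854.
Step 5: alpha = 0.1. reject H0.

tau_b = 0.8333 (C=33, D=3), p = 0.000854, reject H0.


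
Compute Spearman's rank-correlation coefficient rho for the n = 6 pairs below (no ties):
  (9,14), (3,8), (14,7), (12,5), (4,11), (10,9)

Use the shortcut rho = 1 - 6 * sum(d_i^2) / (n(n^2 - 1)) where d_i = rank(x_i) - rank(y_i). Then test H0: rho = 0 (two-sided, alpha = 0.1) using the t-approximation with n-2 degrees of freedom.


Step 1: Rank x and y separately (midranks; no ties here).
rank(x): 9->3, 3->1, 14->6, 12->5, 4->2, 10->4
rank(y): 14->6, 8->3, 7->2, 5->1, 11->5, 9->4
Step 2: d_i = R_x(i) - R_y(i); compute d_i^2.
  (3-6)^2=9, (1-3)^2=4, (6-2)^2=16, (5-1)^2=16, (2-5)^2=9, (4-4)^2=0
sum(d^2) = 54.
Step 3: rho = 1 - 6*54 / (6*(6^2 - 1)) = 1 - 324/210 = -0.542857.
Step 4: Under H0, t = rho * sqrt((n-2)/(1-rho^2)) = -1.2928 ~ t(4).
Step 5: Two-sided p-value from the t-distribution with 4 df = 0.265703.
Step 6: alpha = 0.1. fail to reject H0.

rho = -0.5429, p = 0.265703, fail to reject H0 at alpha = 0.1.


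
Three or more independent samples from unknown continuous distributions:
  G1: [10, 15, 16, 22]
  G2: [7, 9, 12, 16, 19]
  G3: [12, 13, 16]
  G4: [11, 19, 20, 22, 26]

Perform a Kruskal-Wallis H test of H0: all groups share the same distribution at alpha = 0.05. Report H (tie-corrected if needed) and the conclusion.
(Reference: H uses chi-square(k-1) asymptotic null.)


Step 1: Combine all N = 17 observations and assign midranks.
sorted (value, group, rank): (7,G2,1), (9,G2,2), (10,G1,3), (11,G4,4), (12,G2,5.5), (12,G3,5.5), (13,G3,7), (15,G1,8), (16,G1,10), (16,G2,10), (16,G3,10), (19,G2,12.5), (19,G4,12.5), (20,G4,14), (22,G1,15.5), (22,G4,15.5), (26,G4,17)
Step 2: Sum ranks within each group.
R_1 = 36.5 (n_1 = 4)
R_2 = 31 (n_2 = 5)
R_3 = 22.5 (n_3 = 3)
R_4 = 63 (n_4 = 5)
Step 3: H = 12/(N(N+1)) * sum(R_i^2/n_i) - 3(N+1)
     = 12/(17*18) * (36.5^2/4 + 31^2/5 + 22.5^2/3 + 63^2/5) - 3*18
     = 0.039216 * 1487.81 - 54
     = 4.345588.
Step 4: Ties present; correction factor C = 1 - 42/(17^3 - 17) = 0.991422. Corrected H = 4.345588 / 0.991422 = 4.383189.
Step 5: Under H0, H ~ chi^2(3); p-value = 0.222949.
Step 6: alpha = 0.05. fail to reject H0.

H = 4.3832, df = 3, p = 0.222949, fail to reject H0.


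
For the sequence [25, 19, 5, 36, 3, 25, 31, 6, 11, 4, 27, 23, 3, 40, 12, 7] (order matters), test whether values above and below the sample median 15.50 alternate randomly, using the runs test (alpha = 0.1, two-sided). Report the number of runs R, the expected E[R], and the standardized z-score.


Step 1: Compute median = 15.50; label A = above, B = below.
Labels in order: AABABAABBBAABABB  (n_A = 8, n_B = 8)
Step 2: Count runs R = 10.
Step 3: Under H0 (random ordering), E[R] = 2*n_A*n_B/(n_A+n_B) + 1 = 2*8*8/16 + 1 = 9.0000.
        Var[R] = 2*n_A*n_B*(2*n_A*n_B - n_A - n_B) / ((n_A+n_B)^2 * (n_A+n_B-1)) = 14336/3840 = 3.7333.
        SD[R] = 1.9322.
Step 4: Continuity-corrected z = (R - 0.5 - E[R]) / SD[R] = (10 - 0.5 - 9.0000) / 1.9322 = 0.2588.
Step 5: Two-sided p-value via normal approximation = 2*(1 - Phi(|z|)) = 0.795809.
Step 6: alpha = 0.1. fail to reject H0.

R = 10, z = 0.2588, p = 0.795809, fail to reject H0.


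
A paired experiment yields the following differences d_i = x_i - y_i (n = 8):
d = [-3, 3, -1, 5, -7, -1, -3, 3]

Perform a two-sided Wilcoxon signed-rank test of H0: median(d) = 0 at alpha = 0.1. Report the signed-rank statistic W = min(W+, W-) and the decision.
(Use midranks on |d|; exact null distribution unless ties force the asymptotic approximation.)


Step 1: Drop any zero differences (none here) and take |d_i|.
|d| = [3, 3, 1, 5, 7, 1, 3, 3]
Step 2: Midrank |d_i| (ties get averaged ranks).
ranks: |3|->4.5, |3|->4.5, |1|->1.5, |5|->7, |7|->8, |1|->1.5, |3|->4.5, |3|->4.5
Step 3: Attach original signs; sum ranks with positive sign and with negative sign.
W+ = 4.5 + 7 + 4.5 = 16
W- = 4.5 + 1.5 + 8 + 1.5 + 4.5 = 20
(Check: W+ + W- = 36 should equal n(n+1)/2 = 36.)
Step 4: Test statistic W = min(W+, W-) = 16.
Step 5: Ties in |d|, so use the tie-corrected normal approximation.
        E[W] = n(n+1)/4 = 8*9/4 = 18.
        Tie groups: |d|=1 (t=2), |d|=3 (t=4); sum(t^3 - t) = 66.
        Var[W] = n(n+1)(2n+1)/24 - sum(t^3-t)/48 = 1224/24 - 66/48 = 49.625.
        z = (W - E[W]) / sqrt(Var[W]) = (16 - 18) / 7.0445 = -0.2839.
        Two-sided p = 2*Phi(z) = 0.776480.
Step 6: alpha = 0.1. fail to reject H0.

W+ = 16, W- = 20, W = min = 16, p = 0.776480, fail to reject H0.
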